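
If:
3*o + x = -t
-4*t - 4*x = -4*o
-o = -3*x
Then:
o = 0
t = 0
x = 0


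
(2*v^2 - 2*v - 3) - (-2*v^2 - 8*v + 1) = 4*v^2 + 6*v - 4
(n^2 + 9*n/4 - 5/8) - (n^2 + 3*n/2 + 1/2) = 3*n/4 - 9/8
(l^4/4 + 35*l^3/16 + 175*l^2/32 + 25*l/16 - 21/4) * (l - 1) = l^5/4 + 31*l^4/16 + 105*l^3/32 - 125*l^2/32 - 109*l/16 + 21/4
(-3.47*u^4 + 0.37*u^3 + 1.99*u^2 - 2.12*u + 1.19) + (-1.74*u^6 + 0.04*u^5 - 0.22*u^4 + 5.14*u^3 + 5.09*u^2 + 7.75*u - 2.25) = -1.74*u^6 + 0.04*u^5 - 3.69*u^4 + 5.51*u^3 + 7.08*u^2 + 5.63*u - 1.06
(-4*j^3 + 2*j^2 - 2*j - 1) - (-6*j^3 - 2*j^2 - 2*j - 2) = 2*j^3 + 4*j^2 + 1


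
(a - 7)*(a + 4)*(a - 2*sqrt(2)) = a^3 - 3*a^2 - 2*sqrt(2)*a^2 - 28*a + 6*sqrt(2)*a + 56*sqrt(2)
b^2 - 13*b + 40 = (b - 8)*(b - 5)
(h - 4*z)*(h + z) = h^2 - 3*h*z - 4*z^2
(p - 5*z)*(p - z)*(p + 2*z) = p^3 - 4*p^2*z - 7*p*z^2 + 10*z^3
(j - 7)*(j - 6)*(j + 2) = j^3 - 11*j^2 + 16*j + 84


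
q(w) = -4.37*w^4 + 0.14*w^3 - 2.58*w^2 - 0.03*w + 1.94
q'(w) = -17.48*w^3 + 0.42*w^2 - 5.16*w - 0.03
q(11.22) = -69380.72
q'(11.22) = -24694.99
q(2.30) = -132.36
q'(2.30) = -222.36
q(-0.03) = 1.94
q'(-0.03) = 0.13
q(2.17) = -105.74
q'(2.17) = -187.87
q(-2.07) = -90.53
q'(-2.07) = 167.49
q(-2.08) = -92.22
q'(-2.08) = 169.82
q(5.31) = -3524.24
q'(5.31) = -2632.72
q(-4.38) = -1667.53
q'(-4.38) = 1499.43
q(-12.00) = -91227.46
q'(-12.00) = 30327.81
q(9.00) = -28776.82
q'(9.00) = -12755.37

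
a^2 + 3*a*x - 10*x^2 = (a - 2*x)*(a + 5*x)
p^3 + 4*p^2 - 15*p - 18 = (p - 3)*(p + 1)*(p + 6)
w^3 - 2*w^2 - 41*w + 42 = (w - 7)*(w - 1)*(w + 6)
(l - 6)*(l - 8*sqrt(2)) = l^2 - 8*sqrt(2)*l - 6*l + 48*sqrt(2)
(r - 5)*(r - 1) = r^2 - 6*r + 5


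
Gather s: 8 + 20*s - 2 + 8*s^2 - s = 8*s^2 + 19*s + 6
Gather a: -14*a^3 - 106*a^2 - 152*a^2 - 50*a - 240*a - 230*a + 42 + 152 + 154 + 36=-14*a^3 - 258*a^2 - 520*a + 384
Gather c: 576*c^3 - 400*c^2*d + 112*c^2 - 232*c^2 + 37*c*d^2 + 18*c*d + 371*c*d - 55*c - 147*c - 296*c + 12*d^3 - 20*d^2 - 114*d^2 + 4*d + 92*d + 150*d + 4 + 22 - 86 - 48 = 576*c^3 + c^2*(-400*d - 120) + c*(37*d^2 + 389*d - 498) + 12*d^3 - 134*d^2 + 246*d - 108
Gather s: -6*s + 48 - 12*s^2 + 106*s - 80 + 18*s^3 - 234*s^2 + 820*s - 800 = 18*s^3 - 246*s^2 + 920*s - 832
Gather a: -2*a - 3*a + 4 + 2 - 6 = -5*a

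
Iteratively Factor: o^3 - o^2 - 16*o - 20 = (o - 5)*(o^2 + 4*o + 4) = (o - 5)*(o + 2)*(o + 2)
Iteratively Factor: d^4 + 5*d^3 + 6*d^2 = (d + 2)*(d^3 + 3*d^2) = d*(d + 2)*(d^2 + 3*d) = d*(d + 2)*(d + 3)*(d)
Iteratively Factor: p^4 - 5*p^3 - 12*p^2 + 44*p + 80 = (p + 2)*(p^3 - 7*p^2 + 2*p + 40) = (p - 4)*(p + 2)*(p^2 - 3*p - 10) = (p - 5)*(p - 4)*(p + 2)*(p + 2)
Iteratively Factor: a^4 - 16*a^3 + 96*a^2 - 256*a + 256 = (a - 4)*(a^3 - 12*a^2 + 48*a - 64) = (a - 4)^2*(a^2 - 8*a + 16) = (a - 4)^3*(a - 4)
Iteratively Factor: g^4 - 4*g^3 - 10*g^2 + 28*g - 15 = (g - 1)*(g^3 - 3*g^2 - 13*g + 15) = (g - 5)*(g - 1)*(g^2 + 2*g - 3) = (g - 5)*(g - 1)*(g + 3)*(g - 1)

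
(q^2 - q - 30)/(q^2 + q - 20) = (q - 6)/(q - 4)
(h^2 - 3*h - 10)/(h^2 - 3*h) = (h^2 - 3*h - 10)/(h*(h - 3))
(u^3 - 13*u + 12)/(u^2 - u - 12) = (-u^3 + 13*u - 12)/(-u^2 + u + 12)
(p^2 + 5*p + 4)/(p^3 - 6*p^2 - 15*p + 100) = (p + 1)/(p^2 - 10*p + 25)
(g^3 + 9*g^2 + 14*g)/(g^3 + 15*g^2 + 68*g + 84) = g/(g + 6)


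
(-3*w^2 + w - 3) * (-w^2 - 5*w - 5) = 3*w^4 + 14*w^3 + 13*w^2 + 10*w + 15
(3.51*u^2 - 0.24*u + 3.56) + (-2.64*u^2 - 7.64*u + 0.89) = 0.87*u^2 - 7.88*u + 4.45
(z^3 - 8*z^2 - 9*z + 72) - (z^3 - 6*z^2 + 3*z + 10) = -2*z^2 - 12*z + 62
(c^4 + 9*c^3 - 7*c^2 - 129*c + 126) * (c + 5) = c^5 + 14*c^4 + 38*c^3 - 164*c^2 - 519*c + 630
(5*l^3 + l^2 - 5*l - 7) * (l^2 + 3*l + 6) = 5*l^5 + 16*l^4 + 28*l^3 - 16*l^2 - 51*l - 42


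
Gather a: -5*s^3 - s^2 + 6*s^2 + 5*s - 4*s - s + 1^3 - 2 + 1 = -5*s^3 + 5*s^2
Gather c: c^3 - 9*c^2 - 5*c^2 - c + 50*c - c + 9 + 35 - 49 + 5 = c^3 - 14*c^2 + 48*c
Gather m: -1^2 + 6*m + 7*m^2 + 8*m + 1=7*m^2 + 14*m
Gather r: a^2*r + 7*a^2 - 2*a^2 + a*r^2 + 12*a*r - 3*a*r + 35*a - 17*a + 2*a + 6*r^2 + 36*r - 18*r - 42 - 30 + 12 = 5*a^2 + 20*a + r^2*(a + 6) + r*(a^2 + 9*a + 18) - 60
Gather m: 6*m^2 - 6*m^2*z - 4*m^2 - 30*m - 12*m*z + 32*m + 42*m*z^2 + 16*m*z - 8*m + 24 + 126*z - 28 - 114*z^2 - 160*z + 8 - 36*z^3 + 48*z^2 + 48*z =m^2*(2 - 6*z) + m*(42*z^2 + 4*z - 6) - 36*z^3 - 66*z^2 + 14*z + 4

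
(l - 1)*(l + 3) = l^2 + 2*l - 3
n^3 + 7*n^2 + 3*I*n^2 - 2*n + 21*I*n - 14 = (n + 7)*(n + I)*(n + 2*I)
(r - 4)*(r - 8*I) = r^2 - 4*r - 8*I*r + 32*I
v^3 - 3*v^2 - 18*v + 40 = (v - 5)*(v - 2)*(v + 4)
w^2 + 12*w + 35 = (w + 5)*(w + 7)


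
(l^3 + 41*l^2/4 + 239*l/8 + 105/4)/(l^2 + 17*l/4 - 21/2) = (8*l^2 + 34*l + 35)/(2*(4*l - 7))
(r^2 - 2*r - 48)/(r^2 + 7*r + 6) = (r - 8)/(r + 1)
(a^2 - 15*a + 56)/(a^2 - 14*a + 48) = (a - 7)/(a - 6)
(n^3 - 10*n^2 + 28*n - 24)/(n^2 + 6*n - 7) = (n^3 - 10*n^2 + 28*n - 24)/(n^2 + 6*n - 7)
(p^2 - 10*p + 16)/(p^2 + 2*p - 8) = (p - 8)/(p + 4)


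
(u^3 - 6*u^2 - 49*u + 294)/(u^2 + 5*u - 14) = (u^2 - 13*u + 42)/(u - 2)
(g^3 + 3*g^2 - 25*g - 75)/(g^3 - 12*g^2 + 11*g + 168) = (g^2 - 25)/(g^2 - 15*g + 56)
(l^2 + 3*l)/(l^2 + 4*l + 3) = l/(l + 1)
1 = 1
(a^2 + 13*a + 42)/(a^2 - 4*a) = (a^2 + 13*a + 42)/(a*(a - 4))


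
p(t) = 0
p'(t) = 0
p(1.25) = 0.00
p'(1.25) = 0.00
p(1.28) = 0.00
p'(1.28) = 0.00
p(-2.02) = 0.00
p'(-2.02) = 0.00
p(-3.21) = 0.00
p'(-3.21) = 0.00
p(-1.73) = 0.00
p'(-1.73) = 0.00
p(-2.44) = 0.00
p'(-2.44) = 0.00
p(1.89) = 0.00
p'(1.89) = 0.00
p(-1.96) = 0.00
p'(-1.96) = 0.00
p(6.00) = 0.00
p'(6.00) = 0.00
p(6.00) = 0.00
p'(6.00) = 0.00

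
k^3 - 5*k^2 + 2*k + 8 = (k - 4)*(k - 2)*(k + 1)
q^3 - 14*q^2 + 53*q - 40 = (q - 8)*(q - 5)*(q - 1)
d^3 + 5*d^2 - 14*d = d*(d - 2)*(d + 7)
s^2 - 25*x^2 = (s - 5*x)*(s + 5*x)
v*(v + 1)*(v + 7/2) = v^3 + 9*v^2/2 + 7*v/2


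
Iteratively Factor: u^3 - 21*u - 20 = (u + 1)*(u^2 - u - 20) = (u - 5)*(u + 1)*(u + 4)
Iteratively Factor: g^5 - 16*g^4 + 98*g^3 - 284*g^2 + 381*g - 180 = (g - 5)*(g^4 - 11*g^3 + 43*g^2 - 69*g + 36) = (g - 5)*(g - 3)*(g^3 - 8*g^2 + 19*g - 12) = (g - 5)*(g - 3)*(g - 1)*(g^2 - 7*g + 12) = (g - 5)*(g - 4)*(g - 3)*(g - 1)*(g - 3)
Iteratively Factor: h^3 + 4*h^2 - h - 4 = (h + 4)*(h^2 - 1) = (h + 1)*(h + 4)*(h - 1)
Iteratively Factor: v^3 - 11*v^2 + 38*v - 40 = (v - 4)*(v^2 - 7*v + 10) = (v - 5)*(v - 4)*(v - 2)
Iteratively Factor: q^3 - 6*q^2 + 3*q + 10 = (q - 2)*(q^2 - 4*q - 5) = (q - 5)*(q - 2)*(q + 1)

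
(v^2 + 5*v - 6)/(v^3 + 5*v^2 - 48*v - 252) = (v - 1)/(v^2 - v - 42)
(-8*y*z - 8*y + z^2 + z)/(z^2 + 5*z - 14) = (-8*y*z - 8*y + z^2 + z)/(z^2 + 5*z - 14)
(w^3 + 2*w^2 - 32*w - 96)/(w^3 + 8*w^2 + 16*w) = (w - 6)/w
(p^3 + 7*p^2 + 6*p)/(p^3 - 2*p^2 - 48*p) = (p + 1)/(p - 8)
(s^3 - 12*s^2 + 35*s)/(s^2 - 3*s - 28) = s*(s - 5)/(s + 4)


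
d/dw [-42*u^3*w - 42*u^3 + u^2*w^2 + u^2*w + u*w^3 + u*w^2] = u*(-42*u^2 + 2*u*w + u + 3*w^2 + 2*w)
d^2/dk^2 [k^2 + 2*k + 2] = 2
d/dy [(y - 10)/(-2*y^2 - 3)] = (-2*y^2 + 4*y*(y - 10) - 3)/(2*y^2 + 3)^2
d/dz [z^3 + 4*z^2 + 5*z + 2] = 3*z^2 + 8*z + 5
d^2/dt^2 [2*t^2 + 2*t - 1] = 4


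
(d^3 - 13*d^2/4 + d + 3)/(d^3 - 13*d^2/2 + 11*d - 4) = (4*d^2 - 5*d - 6)/(2*(2*d^2 - 9*d + 4))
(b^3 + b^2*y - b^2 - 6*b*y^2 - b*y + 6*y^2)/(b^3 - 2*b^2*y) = (b^2 + 3*b*y - b - 3*y)/b^2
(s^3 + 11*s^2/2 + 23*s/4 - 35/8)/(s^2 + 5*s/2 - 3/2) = (s^2 + 6*s + 35/4)/(s + 3)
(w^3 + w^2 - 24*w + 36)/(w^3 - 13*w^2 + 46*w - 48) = (w + 6)/(w - 8)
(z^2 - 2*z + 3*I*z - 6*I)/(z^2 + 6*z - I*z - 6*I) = (z^2 + z*(-2 + 3*I) - 6*I)/(z^2 + z*(6 - I) - 6*I)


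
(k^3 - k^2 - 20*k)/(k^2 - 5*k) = k + 4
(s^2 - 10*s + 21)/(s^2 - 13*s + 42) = (s - 3)/(s - 6)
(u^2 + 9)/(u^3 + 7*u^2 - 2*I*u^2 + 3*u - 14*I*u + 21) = (u + 3*I)/(u^2 + u*(7 + I) + 7*I)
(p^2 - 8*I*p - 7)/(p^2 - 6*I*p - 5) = (p - 7*I)/(p - 5*I)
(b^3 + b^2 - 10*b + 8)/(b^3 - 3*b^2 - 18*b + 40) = (b - 1)/(b - 5)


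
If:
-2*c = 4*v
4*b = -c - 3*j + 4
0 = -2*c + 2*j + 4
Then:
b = 2*v + 5/2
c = -2*v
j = -2*v - 2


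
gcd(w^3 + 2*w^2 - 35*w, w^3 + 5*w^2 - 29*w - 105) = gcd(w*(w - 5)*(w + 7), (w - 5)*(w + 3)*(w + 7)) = w^2 + 2*w - 35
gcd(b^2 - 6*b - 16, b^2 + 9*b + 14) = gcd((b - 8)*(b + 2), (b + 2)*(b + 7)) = b + 2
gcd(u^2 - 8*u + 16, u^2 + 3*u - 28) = u - 4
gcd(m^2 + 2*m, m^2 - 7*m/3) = m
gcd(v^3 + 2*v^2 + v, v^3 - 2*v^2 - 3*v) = v^2 + v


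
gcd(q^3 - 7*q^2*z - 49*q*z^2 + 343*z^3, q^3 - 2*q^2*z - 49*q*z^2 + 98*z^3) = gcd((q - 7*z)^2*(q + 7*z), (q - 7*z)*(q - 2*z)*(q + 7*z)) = -q^2 + 49*z^2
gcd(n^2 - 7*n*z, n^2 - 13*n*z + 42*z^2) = -n + 7*z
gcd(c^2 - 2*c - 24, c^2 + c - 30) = 1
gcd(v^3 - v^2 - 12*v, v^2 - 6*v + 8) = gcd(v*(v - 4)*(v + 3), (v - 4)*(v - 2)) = v - 4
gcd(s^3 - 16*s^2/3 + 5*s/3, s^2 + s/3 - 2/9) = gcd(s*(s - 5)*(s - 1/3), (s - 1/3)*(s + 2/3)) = s - 1/3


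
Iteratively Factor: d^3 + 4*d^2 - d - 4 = (d - 1)*(d^2 + 5*d + 4) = (d - 1)*(d + 1)*(d + 4)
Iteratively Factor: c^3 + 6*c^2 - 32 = (c + 4)*(c^2 + 2*c - 8) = (c + 4)^2*(c - 2)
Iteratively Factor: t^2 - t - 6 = (t + 2)*(t - 3)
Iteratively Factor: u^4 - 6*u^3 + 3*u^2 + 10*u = (u)*(u^3 - 6*u^2 + 3*u + 10) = u*(u - 5)*(u^2 - u - 2) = u*(u - 5)*(u + 1)*(u - 2)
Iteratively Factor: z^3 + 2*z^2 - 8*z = (z + 4)*(z^2 - 2*z) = z*(z + 4)*(z - 2)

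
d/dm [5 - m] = -1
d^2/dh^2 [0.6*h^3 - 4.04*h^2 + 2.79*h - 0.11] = 3.6*h - 8.08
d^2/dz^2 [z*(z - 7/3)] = 2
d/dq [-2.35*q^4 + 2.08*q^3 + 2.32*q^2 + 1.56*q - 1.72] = -9.4*q^3 + 6.24*q^2 + 4.64*q + 1.56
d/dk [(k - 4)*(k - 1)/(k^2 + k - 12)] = 2*(3*k^2 - 16*k + 28)/(k^4 + 2*k^3 - 23*k^2 - 24*k + 144)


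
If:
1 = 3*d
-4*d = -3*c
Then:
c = 4/9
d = 1/3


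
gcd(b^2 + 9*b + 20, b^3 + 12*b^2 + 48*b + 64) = b + 4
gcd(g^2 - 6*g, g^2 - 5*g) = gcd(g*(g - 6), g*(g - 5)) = g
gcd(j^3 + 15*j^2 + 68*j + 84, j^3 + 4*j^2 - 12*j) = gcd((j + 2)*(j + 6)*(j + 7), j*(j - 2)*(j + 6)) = j + 6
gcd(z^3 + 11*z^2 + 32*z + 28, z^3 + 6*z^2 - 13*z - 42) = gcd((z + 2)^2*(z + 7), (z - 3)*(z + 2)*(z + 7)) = z^2 + 9*z + 14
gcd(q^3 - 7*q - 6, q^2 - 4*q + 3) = q - 3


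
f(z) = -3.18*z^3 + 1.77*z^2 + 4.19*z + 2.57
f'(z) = -9.54*z^2 + 3.54*z + 4.19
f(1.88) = -4.43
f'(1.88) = -22.87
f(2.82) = -42.85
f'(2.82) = -61.69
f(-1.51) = 11.23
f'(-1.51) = -22.91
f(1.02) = 5.31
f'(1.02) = -2.12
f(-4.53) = 315.52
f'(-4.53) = -207.62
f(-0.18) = 1.89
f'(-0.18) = 3.24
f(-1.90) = 22.81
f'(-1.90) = -36.98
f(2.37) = -19.89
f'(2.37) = -41.01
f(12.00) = -5187.31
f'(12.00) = -1327.09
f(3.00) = -54.79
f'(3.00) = -71.05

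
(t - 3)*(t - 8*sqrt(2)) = t^2 - 8*sqrt(2)*t - 3*t + 24*sqrt(2)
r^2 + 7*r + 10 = (r + 2)*(r + 5)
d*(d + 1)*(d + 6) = d^3 + 7*d^2 + 6*d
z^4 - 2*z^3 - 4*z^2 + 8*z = z*(z - 2)^2*(z + 2)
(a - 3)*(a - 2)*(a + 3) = a^3 - 2*a^2 - 9*a + 18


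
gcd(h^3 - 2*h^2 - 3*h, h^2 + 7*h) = h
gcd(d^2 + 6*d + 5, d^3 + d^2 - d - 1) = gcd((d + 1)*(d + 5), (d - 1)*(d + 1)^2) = d + 1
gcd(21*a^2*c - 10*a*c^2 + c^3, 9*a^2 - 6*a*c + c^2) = 3*a - c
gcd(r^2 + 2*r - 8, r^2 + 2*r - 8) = r^2 + 2*r - 8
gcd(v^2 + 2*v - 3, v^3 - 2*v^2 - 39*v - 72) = v + 3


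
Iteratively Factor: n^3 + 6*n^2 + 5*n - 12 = (n + 4)*(n^2 + 2*n - 3) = (n + 3)*(n + 4)*(n - 1)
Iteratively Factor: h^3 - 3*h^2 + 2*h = (h - 2)*(h^2 - h) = (h - 2)*(h - 1)*(h)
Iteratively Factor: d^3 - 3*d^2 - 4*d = (d + 1)*(d^2 - 4*d) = d*(d + 1)*(d - 4)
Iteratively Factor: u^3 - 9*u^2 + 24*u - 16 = (u - 1)*(u^2 - 8*u + 16) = (u - 4)*(u - 1)*(u - 4)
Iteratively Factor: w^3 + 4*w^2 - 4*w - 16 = (w - 2)*(w^2 + 6*w + 8) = (w - 2)*(w + 2)*(w + 4)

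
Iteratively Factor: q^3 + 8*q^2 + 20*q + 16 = (q + 2)*(q^2 + 6*q + 8) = (q + 2)^2*(q + 4)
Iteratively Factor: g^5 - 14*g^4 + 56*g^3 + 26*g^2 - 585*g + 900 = (g - 3)*(g^4 - 11*g^3 + 23*g^2 + 95*g - 300) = (g - 5)*(g - 3)*(g^3 - 6*g^2 - 7*g + 60) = (g - 5)*(g - 4)*(g - 3)*(g^2 - 2*g - 15) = (g - 5)*(g - 4)*(g - 3)*(g + 3)*(g - 5)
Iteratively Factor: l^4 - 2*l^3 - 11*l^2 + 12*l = (l)*(l^3 - 2*l^2 - 11*l + 12) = l*(l + 3)*(l^2 - 5*l + 4) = l*(l - 4)*(l + 3)*(l - 1)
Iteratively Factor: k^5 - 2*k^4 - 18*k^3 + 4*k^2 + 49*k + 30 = (k + 1)*(k^4 - 3*k^3 - 15*k^2 + 19*k + 30) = (k - 5)*(k + 1)*(k^3 + 2*k^2 - 5*k - 6) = (k - 5)*(k - 2)*(k + 1)*(k^2 + 4*k + 3) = (k - 5)*(k - 2)*(k + 1)^2*(k + 3)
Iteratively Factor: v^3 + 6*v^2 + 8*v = (v + 2)*(v^2 + 4*v) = (v + 2)*(v + 4)*(v)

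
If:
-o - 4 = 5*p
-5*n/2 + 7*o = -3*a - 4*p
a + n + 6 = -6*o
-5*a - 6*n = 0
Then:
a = 423/221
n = -705/442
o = -931/884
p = -521/884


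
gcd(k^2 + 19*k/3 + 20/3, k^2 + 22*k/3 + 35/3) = k + 5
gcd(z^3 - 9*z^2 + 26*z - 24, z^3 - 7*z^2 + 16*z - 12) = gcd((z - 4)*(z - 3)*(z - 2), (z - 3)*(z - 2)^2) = z^2 - 5*z + 6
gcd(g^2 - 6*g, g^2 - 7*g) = g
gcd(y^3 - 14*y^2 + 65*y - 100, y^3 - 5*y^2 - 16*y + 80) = y^2 - 9*y + 20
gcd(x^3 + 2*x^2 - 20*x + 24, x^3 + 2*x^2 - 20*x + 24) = x^3 + 2*x^2 - 20*x + 24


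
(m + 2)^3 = m^3 + 6*m^2 + 12*m + 8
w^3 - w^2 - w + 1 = (w - 1)^2*(w + 1)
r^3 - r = r*(r - 1)*(r + 1)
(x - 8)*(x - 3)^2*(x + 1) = x^4 - 13*x^3 + 43*x^2 - 15*x - 72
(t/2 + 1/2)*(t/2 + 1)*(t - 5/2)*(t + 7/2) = t^4/4 + t^3 - 15*t^2/16 - 97*t/16 - 35/8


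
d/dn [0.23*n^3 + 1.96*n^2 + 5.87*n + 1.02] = 0.69*n^2 + 3.92*n + 5.87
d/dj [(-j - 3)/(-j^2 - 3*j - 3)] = (j^2 + 3*j - (j + 3)*(2*j + 3) + 3)/(j^2 + 3*j + 3)^2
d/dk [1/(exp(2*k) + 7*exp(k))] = (-2*exp(k) - 7)*exp(-k)/(exp(k) + 7)^2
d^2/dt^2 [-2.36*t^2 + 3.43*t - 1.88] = -4.72000000000000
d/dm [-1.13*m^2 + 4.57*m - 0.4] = 4.57 - 2.26*m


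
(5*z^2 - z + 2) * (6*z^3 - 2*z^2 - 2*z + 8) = 30*z^5 - 16*z^4 + 4*z^3 + 38*z^2 - 12*z + 16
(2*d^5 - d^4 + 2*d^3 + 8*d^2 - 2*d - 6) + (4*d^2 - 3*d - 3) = 2*d^5 - d^4 + 2*d^3 + 12*d^2 - 5*d - 9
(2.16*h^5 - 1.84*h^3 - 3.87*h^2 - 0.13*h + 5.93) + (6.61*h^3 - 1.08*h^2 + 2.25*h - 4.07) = 2.16*h^5 + 4.77*h^3 - 4.95*h^2 + 2.12*h + 1.86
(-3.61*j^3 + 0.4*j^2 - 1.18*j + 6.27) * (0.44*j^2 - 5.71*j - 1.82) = -1.5884*j^5 + 20.7891*j^4 + 3.767*j^3 + 8.7686*j^2 - 33.6541*j - 11.4114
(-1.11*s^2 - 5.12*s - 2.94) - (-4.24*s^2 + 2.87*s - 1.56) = 3.13*s^2 - 7.99*s - 1.38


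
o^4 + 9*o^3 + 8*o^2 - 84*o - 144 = (o - 3)*(o + 2)*(o + 4)*(o + 6)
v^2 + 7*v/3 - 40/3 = (v - 8/3)*(v + 5)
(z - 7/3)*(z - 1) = z^2 - 10*z/3 + 7/3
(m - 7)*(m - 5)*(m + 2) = m^3 - 10*m^2 + 11*m + 70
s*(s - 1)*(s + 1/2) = s^3 - s^2/2 - s/2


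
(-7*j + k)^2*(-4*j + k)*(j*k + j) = -196*j^4*k - 196*j^4 + 105*j^3*k^2 + 105*j^3*k - 18*j^2*k^3 - 18*j^2*k^2 + j*k^4 + j*k^3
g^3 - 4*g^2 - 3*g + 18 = (g - 3)^2*(g + 2)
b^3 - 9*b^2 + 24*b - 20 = (b - 5)*(b - 2)^2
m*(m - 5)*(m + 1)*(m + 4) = m^4 - 21*m^2 - 20*m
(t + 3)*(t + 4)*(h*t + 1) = h*t^3 + 7*h*t^2 + 12*h*t + t^2 + 7*t + 12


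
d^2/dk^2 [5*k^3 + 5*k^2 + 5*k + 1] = 30*k + 10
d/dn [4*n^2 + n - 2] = 8*n + 1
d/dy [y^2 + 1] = 2*y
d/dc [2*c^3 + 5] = 6*c^2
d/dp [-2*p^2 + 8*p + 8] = 8 - 4*p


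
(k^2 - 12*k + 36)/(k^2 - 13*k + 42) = (k - 6)/(k - 7)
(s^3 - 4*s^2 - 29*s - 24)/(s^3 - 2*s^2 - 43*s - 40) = (s + 3)/(s + 5)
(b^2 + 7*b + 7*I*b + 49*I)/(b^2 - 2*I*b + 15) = (b^2 + 7*b*(1 + I) + 49*I)/(b^2 - 2*I*b + 15)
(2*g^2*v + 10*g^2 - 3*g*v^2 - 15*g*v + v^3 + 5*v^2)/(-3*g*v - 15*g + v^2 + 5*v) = (2*g^2 - 3*g*v + v^2)/(-3*g + v)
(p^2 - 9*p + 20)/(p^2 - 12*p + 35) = (p - 4)/(p - 7)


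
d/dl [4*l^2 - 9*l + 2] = 8*l - 9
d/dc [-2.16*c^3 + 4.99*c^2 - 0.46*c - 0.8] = -6.48*c^2 + 9.98*c - 0.46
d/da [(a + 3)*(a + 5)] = 2*a + 8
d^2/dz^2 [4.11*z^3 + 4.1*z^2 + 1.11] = 24.66*z + 8.2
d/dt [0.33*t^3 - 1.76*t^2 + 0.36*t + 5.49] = 0.99*t^2 - 3.52*t + 0.36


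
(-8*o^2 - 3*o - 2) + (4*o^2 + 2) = -4*o^2 - 3*o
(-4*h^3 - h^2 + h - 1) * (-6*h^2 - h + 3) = 24*h^5 + 10*h^4 - 17*h^3 + 2*h^2 + 4*h - 3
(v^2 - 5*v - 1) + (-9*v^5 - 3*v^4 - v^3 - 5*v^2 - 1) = -9*v^5 - 3*v^4 - v^3 - 4*v^2 - 5*v - 2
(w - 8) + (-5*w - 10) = -4*w - 18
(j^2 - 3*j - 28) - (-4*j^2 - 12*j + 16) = 5*j^2 + 9*j - 44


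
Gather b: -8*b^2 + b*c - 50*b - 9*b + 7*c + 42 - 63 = -8*b^2 + b*(c - 59) + 7*c - 21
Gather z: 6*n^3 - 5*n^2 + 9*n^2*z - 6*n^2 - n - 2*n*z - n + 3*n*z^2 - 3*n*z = 6*n^3 - 11*n^2 + 3*n*z^2 - 2*n + z*(9*n^2 - 5*n)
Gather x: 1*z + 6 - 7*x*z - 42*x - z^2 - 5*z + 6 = x*(-7*z - 42) - z^2 - 4*z + 12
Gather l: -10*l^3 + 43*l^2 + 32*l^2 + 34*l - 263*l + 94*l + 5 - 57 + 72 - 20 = -10*l^3 + 75*l^2 - 135*l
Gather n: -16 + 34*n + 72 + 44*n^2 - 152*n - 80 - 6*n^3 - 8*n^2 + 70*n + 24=-6*n^3 + 36*n^2 - 48*n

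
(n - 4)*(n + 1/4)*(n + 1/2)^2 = n^4 - 11*n^3/4 - 9*n^2/2 - 31*n/16 - 1/4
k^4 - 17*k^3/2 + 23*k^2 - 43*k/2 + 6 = (k - 4)*(k - 3)*(k - 1)*(k - 1/2)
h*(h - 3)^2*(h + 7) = h^4 + h^3 - 33*h^2 + 63*h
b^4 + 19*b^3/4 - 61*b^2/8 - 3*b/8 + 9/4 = (b - 1)*(b - 3/4)*(b + 1/2)*(b + 6)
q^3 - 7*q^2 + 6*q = q*(q - 6)*(q - 1)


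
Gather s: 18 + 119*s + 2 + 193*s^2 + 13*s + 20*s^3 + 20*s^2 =20*s^3 + 213*s^2 + 132*s + 20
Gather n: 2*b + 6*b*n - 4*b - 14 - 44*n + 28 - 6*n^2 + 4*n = -2*b - 6*n^2 + n*(6*b - 40) + 14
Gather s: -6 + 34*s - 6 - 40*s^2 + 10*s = -40*s^2 + 44*s - 12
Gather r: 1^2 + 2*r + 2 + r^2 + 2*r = r^2 + 4*r + 3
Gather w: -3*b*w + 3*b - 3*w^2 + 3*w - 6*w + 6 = 3*b - 3*w^2 + w*(-3*b - 3) + 6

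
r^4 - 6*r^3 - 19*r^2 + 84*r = r*(r - 7)*(r - 3)*(r + 4)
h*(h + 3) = h^2 + 3*h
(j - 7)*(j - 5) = j^2 - 12*j + 35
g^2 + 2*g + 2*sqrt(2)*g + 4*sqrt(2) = (g + 2)*(g + 2*sqrt(2))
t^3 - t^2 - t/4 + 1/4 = (t - 1)*(t - 1/2)*(t + 1/2)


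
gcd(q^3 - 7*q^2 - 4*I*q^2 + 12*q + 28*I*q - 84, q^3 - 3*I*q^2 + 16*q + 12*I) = q^2 - 4*I*q + 12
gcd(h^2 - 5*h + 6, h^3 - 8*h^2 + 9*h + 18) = h - 3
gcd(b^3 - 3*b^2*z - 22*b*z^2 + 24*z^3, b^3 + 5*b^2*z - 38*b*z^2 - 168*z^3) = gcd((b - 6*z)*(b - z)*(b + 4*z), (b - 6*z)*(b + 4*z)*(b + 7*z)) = -b^2 + 2*b*z + 24*z^2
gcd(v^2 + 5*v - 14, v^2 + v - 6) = v - 2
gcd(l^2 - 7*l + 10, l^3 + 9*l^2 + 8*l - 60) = l - 2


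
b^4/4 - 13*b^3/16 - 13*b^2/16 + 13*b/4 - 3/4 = (b/4 + 1/2)*(b - 3)*(b - 2)*(b - 1/4)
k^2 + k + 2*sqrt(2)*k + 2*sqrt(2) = (k + 1)*(k + 2*sqrt(2))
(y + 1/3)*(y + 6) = y^2 + 19*y/3 + 2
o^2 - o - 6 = (o - 3)*(o + 2)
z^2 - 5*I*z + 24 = (z - 8*I)*(z + 3*I)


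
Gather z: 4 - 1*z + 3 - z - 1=6 - 2*z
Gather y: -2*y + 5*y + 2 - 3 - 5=3*y - 6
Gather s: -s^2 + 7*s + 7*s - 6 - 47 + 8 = -s^2 + 14*s - 45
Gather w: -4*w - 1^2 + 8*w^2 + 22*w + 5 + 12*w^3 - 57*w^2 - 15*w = 12*w^3 - 49*w^2 + 3*w + 4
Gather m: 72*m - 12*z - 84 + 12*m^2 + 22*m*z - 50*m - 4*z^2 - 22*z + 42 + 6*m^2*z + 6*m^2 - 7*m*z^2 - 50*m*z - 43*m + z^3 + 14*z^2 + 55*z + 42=m^2*(6*z + 18) + m*(-7*z^2 - 28*z - 21) + z^3 + 10*z^2 + 21*z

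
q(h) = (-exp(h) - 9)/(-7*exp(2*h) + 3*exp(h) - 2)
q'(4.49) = -0.00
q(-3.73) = 4.67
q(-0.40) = 3.09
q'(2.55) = -0.03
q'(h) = (-exp(h) - 9)*(14*exp(2*h) - 3*exp(h))/(-7*exp(2*h) + 3*exp(h) - 2)^2 - exp(h)/(-7*exp(2*h) + 3*exp(h) - 2)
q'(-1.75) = 0.42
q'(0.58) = -1.08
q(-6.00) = 4.52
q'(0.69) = -0.88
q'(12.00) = 0.00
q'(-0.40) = -4.00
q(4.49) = 0.00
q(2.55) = 0.02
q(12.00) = 0.00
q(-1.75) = 5.43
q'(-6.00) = 0.02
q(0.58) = 0.57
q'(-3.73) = 0.17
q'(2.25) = -0.05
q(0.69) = 0.46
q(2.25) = 0.03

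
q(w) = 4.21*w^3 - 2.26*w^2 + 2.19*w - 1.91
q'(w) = 12.63*w^2 - 4.52*w + 2.19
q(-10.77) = -5546.96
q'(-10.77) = 1515.86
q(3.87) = 216.73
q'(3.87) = 173.86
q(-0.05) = -2.03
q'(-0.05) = 2.45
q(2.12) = 32.69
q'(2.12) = 49.37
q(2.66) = 67.16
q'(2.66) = 79.53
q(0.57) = -0.62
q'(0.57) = 3.72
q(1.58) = 12.51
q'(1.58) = 26.58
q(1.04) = 2.66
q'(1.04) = 11.15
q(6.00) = 839.23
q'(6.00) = 429.75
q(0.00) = -1.91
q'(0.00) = 2.19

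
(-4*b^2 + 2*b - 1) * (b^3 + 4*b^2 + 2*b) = -4*b^5 - 14*b^4 - b^3 - 2*b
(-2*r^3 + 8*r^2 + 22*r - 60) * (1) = -2*r^3 + 8*r^2 + 22*r - 60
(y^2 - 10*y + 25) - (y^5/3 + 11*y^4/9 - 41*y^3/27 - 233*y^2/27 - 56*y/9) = -y^5/3 - 11*y^4/9 + 41*y^3/27 + 260*y^2/27 - 34*y/9 + 25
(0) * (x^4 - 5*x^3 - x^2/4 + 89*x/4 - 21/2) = 0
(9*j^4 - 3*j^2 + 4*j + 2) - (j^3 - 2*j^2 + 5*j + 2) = 9*j^4 - j^3 - j^2 - j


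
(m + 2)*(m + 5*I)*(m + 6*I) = m^3 + 2*m^2 + 11*I*m^2 - 30*m + 22*I*m - 60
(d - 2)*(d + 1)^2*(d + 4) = d^4 + 4*d^3 - 3*d^2 - 14*d - 8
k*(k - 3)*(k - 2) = k^3 - 5*k^2 + 6*k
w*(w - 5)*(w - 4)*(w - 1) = w^4 - 10*w^3 + 29*w^2 - 20*w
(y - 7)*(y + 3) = y^2 - 4*y - 21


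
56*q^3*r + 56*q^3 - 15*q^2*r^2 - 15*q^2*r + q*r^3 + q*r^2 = (-8*q + r)*(-7*q + r)*(q*r + q)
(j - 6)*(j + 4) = j^2 - 2*j - 24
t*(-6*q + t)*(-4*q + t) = 24*q^2*t - 10*q*t^2 + t^3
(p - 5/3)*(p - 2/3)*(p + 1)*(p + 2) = p^4 + 2*p^3/3 - 35*p^2/9 - 4*p/3 + 20/9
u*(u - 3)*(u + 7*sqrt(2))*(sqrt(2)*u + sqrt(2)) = sqrt(2)*u^4 - 2*sqrt(2)*u^3 + 14*u^3 - 28*u^2 - 3*sqrt(2)*u^2 - 42*u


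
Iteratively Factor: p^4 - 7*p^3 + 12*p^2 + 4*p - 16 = (p - 4)*(p^3 - 3*p^2 + 4) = (p - 4)*(p - 2)*(p^2 - p - 2) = (p - 4)*(p - 2)^2*(p + 1)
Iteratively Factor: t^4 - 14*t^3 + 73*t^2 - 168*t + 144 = (t - 4)*(t^3 - 10*t^2 + 33*t - 36) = (t - 4)*(t - 3)*(t^2 - 7*t + 12) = (t - 4)*(t - 3)^2*(t - 4)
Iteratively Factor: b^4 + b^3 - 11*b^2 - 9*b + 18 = (b + 3)*(b^3 - 2*b^2 - 5*b + 6) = (b + 2)*(b + 3)*(b^2 - 4*b + 3) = (b - 1)*(b + 2)*(b + 3)*(b - 3)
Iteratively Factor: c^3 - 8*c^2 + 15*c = (c - 3)*(c^2 - 5*c) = (c - 5)*(c - 3)*(c)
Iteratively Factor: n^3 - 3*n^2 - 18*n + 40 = (n - 5)*(n^2 + 2*n - 8) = (n - 5)*(n + 4)*(n - 2)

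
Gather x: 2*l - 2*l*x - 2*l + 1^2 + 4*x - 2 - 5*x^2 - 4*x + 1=-2*l*x - 5*x^2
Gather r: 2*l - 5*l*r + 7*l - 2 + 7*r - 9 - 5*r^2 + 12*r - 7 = 9*l - 5*r^2 + r*(19 - 5*l) - 18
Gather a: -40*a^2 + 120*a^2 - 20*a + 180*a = 80*a^2 + 160*a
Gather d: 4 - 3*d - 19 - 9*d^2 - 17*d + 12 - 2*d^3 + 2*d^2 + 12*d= -2*d^3 - 7*d^2 - 8*d - 3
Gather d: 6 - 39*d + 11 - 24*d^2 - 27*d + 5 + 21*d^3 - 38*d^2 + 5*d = 21*d^3 - 62*d^2 - 61*d + 22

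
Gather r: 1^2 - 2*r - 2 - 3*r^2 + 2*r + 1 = -3*r^2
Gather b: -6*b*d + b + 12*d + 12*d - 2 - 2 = b*(1 - 6*d) + 24*d - 4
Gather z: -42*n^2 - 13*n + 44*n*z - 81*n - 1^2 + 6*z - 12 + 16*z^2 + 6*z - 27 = -42*n^2 - 94*n + 16*z^2 + z*(44*n + 12) - 40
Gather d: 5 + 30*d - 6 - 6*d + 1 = 24*d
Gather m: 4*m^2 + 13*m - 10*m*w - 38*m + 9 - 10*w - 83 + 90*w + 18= 4*m^2 + m*(-10*w - 25) + 80*w - 56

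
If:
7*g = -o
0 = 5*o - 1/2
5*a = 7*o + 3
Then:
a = 37/50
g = -1/70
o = 1/10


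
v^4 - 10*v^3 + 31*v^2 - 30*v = v*(v - 5)*(v - 3)*(v - 2)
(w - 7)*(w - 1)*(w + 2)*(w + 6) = w^4 - 45*w^2 - 40*w + 84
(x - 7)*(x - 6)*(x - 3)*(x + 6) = x^4 - 10*x^3 - 15*x^2 + 360*x - 756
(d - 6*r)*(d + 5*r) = d^2 - d*r - 30*r^2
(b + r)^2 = b^2 + 2*b*r + r^2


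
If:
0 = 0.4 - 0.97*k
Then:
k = 0.41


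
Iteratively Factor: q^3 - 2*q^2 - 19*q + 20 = (q + 4)*(q^2 - 6*q + 5) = (q - 1)*(q + 4)*(q - 5)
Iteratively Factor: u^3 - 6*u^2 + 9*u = (u - 3)*(u^2 - 3*u) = (u - 3)^2*(u)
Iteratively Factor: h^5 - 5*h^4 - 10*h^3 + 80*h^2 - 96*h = (h - 3)*(h^4 - 2*h^3 - 16*h^2 + 32*h) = h*(h - 3)*(h^3 - 2*h^2 - 16*h + 32) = h*(h - 3)*(h - 2)*(h^2 - 16) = h*(h - 4)*(h - 3)*(h - 2)*(h + 4)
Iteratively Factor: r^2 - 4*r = (r)*(r - 4)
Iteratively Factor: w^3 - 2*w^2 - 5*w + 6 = (w - 1)*(w^2 - w - 6) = (w - 1)*(w + 2)*(w - 3)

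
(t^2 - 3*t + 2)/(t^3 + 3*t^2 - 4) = (t - 2)/(t^2 + 4*t + 4)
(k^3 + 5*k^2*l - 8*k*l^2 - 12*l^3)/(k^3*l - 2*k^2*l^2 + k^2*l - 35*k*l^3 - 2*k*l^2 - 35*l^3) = (-k^3 - 5*k^2*l + 8*k*l^2 + 12*l^3)/(l*(-k^3 + 2*k^2*l - k^2 + 35*k*l^2 + 2*k*l + 35*l^2))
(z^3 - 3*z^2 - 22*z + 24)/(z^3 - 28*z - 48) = (z - 1)/(z + 2)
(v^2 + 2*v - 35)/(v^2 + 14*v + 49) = (v - 5)/(v + 7)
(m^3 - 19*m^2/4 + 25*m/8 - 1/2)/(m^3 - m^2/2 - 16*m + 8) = (m - 1/4)/(m + 4)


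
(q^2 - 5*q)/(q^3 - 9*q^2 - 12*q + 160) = q/(q^2 - 4*q - 32)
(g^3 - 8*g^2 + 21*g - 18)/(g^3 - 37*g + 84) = (g^2 - 5*g + 6)/(g^2 + 3*g - 28)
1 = 1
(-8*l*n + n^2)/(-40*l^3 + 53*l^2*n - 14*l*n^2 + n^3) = n/(5*l^2 - 6*l*n + n^2)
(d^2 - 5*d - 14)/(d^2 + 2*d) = (d - 7)/d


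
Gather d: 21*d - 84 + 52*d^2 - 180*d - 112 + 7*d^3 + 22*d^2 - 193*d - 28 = 7*d^3 + 74*d^2 - 352*d - 224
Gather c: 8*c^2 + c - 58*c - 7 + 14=8*c^2 - 57*c + 7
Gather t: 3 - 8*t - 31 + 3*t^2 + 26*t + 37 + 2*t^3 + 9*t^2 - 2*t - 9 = 2*t^3 + 12*t^2 + 16*t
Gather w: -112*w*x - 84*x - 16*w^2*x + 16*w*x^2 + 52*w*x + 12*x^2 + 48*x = -16*w^2*x + w*(16*x^2 - 60*x) + 12*x^2 - 36*x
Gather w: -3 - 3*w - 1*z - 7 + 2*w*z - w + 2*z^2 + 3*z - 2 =w*(2*z - 4) + 2*z^2 + 2*z - 12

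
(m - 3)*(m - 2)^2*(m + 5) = m^4 - 2*m^3 - 19*m^2 + 68*m - 60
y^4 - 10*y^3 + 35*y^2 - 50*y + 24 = (y - 4)*(y - 3)*(y - 2)*(y - 1)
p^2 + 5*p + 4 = (p + 1)*(p + 4)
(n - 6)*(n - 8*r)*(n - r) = n^3 - 9*n^2*r - 6*n^2 + 8*n*r^2 + 54*n*r - 48*r^2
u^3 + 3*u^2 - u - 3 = (u - 1)*(u + 1)*(u + 3)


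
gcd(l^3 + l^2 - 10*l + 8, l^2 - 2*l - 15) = 1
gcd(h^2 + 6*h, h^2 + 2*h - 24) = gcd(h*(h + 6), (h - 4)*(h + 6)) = h + 6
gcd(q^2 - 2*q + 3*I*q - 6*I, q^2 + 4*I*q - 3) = q + 3*I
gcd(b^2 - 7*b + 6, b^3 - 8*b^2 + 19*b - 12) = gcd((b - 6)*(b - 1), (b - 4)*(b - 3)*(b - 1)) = b - 1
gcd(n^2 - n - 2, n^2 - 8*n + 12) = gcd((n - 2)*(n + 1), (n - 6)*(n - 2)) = n - 2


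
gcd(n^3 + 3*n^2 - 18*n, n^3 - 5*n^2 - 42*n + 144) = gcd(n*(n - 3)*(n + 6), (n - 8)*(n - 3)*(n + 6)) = n^2 + 3*n - 18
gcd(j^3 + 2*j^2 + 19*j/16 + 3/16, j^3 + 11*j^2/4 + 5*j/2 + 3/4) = j^2 + 7*j/4 + 3/4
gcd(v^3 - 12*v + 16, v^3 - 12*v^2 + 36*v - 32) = v^2 - 4*v + 4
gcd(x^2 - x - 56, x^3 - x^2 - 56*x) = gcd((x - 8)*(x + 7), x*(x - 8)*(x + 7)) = x^2 - x - 56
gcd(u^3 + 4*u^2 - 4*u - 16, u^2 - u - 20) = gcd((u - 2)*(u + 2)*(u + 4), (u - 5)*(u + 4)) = u + 4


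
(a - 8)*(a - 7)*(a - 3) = a^3 - 18*a^2 + 101*a - 168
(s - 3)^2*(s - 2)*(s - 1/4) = s^4 - 33*s^3/4 + 23*s^2 - 93*s/4 + 9/2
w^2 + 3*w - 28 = (w - 4)*(w + 7)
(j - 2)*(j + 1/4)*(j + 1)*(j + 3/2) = j^4 + 3*j^3/4 - 27*j^2/8 - 31*j/8 - 3/4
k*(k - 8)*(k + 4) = k^3 - 4*k^2 - 32*k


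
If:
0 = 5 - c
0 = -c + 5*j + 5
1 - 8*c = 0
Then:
No Solution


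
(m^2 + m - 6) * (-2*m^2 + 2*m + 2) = -2*m^4 + 16*m^2 - 10*m - 12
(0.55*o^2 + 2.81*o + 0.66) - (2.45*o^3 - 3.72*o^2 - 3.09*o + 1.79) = -2.45*o^3 + 4.27*o^2 + 5.9*o - 1.13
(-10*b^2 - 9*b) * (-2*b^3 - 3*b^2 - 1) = 20*b^5 + 48*b^4 + 27*b^3 + 10*b^2 + 9*b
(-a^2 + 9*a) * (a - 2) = -a^3 + 11*a^2 - 18*a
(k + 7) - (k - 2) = 9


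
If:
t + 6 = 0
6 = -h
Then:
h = -6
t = -6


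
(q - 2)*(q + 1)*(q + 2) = q^3 + q^2 - 4*q - 4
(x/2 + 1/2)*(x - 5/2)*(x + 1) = x^3/2 - x^2/4 - 2*x - 5/4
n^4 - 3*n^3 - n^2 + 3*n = n*(n - 3)*(n - 1)*(n + 1)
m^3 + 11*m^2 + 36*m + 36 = (m + 2)*(m + 3)*(m + 6)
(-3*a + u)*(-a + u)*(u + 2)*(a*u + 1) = 3*a^3*u^2 + 6*a^3*u - 4*a^2*u^3 - 8*a^2*u^2 + 3*a^2*u + 6*a^2 + a*u^4 + 2*a*u^3 - 4*a*u^2 - 8*a*u + u^3 + 2*u^2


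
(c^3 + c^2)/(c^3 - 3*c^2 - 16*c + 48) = c^2*(c + 1)/(c^3 - 3*c^2 - 16*c + 48)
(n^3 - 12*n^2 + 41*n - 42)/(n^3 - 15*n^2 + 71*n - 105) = (n - 2)/(n - 5)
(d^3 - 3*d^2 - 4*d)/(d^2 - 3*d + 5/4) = 4*d*(d^2 - 3*d - 4)/(4*d^2 - 12*d + 5)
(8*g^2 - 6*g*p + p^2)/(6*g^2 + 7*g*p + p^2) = (8*g^2 - 6*g*p + p^2)/(6*g^2 + 7*g*p + p^2)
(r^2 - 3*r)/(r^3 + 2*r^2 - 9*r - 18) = r/(r^2 + 5*r + 6)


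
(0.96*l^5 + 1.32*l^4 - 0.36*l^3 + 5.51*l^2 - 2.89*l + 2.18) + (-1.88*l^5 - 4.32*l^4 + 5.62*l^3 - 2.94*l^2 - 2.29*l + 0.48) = -0.92*l^5 - 3.0*l^4 + 5.26*l^3 + 2.57*l^2 - 5.18*l + 2.66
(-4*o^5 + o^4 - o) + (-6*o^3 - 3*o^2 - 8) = -4*o^5 + o^4 - 6*o^3 - 3*o^2 - o - 8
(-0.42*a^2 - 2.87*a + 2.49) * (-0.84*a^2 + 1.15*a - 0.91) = 0.3528*a^4 + 1.9278*a^3 - 5.0099*a^2 + 5.4752*a - 2.2659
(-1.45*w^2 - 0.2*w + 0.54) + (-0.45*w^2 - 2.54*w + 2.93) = -1.9*w^2 - 2.74*w + 3.47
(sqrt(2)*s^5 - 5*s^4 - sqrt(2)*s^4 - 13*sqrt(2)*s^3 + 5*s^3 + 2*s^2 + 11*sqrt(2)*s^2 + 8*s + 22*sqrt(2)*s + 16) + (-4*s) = sqrt(2)*s^5 - 5*s^4 - sqrt(2)*s^4 - 13*sqrt(2)*s^3 + 5*s^3 + 2*s^2 + 11*sqrt(2)*s^2 + 4*s + 22*sqrt(2)*s + 16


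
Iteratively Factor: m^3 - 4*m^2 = (m - 4)*(m^2) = m*(m - 4)*(m)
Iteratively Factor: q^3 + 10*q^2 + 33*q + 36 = (q + 4)*(q^2 + 6*q + 9) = (q + 3)*(q + 4)*(q + 3)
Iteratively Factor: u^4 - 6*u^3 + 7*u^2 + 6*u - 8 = (u - 1)*(u^3 - 5*u^2 + 2*u + 8) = (u - 4)*(u - 1)*(u^2 - u - 2) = (u - 4)*(u - 2)*(u - 1)*(u + 1)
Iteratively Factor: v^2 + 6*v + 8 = (v + 4)*(v + 2)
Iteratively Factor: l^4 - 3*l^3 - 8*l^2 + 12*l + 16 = (l - 4)*(l^3 + l^2 - 4*l - 4) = (l - 4)*(l + 2)*(l^2 - l - 2) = (l - 4)*(l + 1)*(l + 2)*(l - 2)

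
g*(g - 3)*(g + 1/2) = g^3 - 5*g^2/2 - 3*g/2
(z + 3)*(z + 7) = z^2 + 10*z + 21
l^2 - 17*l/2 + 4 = (l - 8)*(l - 1/2)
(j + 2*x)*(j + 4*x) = j^2 + 6*j*x + 8*x^2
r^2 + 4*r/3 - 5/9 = (r - 1/3)*(r + 5/3)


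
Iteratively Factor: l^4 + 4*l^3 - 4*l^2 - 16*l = (l - 2)*(l^3 + 6*l^2 + 8*l) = l*(l - 2)*(l^2 + 6*l + 8) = l*(l - 2)*(l + 4)*(l + 2)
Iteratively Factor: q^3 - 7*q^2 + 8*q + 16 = (q - 4)*(q^2 - 3*q - 4) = (q - 4)^2*(q + 1)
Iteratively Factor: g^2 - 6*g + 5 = (g - 1)*(g - 5)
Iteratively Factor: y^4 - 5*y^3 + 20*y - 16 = (y + 2)*(y^3 - 7*y^2 + 14*y - 8) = (y - 2)*(y + 2)*(y^2 - 5*y + 4) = (y - 2)*(y - 1)*(y + 2)*(y - 4)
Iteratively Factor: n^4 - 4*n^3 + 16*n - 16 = (n - 2)*(n^3 - 2*n^2 - 4*n + 8) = (n - 2)*(n + 2)*(n^2 - 4*n + 4) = (n - 2)^2*(n + 2)*(n - 2)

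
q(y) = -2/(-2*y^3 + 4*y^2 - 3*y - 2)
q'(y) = -2*(6*y^2 - 8*y + 3)/(-2*y^3 + 4*y^2 - 3*y - 2)^2 = 2*(-6*y^2 + 8*y - 3)/(2*y^3 - 4*y^2 + 3*y + 2)^2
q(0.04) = 0.95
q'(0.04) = -1.20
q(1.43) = 0.51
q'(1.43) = -0.49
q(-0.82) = -0.47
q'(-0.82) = -1.50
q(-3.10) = -0.02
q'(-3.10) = -0.02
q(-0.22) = 1.78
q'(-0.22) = -7.98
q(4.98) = 0.01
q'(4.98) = -0.01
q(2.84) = 0.08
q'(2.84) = -0.10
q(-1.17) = -0.20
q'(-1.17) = -0.40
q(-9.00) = 0.00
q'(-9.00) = 0.00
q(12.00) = 0.00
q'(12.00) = 0.00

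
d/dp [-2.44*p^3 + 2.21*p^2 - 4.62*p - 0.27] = -7.32*p^2 + 4.42*p - 4.62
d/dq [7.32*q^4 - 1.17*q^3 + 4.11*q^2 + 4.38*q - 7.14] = 29.28*q^3 - 3.51*q^2 + 8.22*q + 4.38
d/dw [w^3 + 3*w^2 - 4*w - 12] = 3*w^2 + 6*w - 4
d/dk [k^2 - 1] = 2*k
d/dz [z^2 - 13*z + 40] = 2*z - 13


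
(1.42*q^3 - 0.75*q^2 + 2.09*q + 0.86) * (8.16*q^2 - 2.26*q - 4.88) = 11.5872*q^5 - 9.3292*q^4 + 11.8198*q^3 + 5.9542*q^2 - 12.1428*q - 4.1968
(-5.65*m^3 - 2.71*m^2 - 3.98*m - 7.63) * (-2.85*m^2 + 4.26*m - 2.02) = 16.1025*m^5 - 16.3455*m^4 + 11.2114*m^3 + 10.2649*m^2 - 24.4642*m + 15.4126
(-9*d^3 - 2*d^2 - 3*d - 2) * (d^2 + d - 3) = -9*d^5 - 11*d^4 + 22*d^3 + d^2 + 7*d + 6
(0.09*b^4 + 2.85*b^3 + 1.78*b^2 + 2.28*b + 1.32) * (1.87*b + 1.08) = 0.1683*b^5 + 5.4267*b^4 + 6.4066*b^3 + 6.186*b^2 + 4.9308*b + 1.4256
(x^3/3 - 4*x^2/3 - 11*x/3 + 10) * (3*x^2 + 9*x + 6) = x^5 - x^4 - 21*x^3 - 11*x^2 + 68*x + 60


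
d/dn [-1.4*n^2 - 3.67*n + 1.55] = -2.8*n - 3.67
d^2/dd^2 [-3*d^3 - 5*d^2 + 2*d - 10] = -18*d - 10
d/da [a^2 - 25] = 2*a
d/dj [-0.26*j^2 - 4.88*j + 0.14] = -0.52*j - 4.88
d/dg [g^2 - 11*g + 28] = 2*g - 11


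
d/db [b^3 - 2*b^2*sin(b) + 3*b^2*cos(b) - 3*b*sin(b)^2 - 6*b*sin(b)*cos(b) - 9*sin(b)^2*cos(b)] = -3*b^2*sin(b) - 2*b^2*cos(b) + 3*b^2 - 4*b*sin(b) - 3*b*sin(2*b) + 6*b*cos(b) - 6*b*cos(2*b) + 9*sin(b)/4 - 3*sin(2*b) - 27*sin(3*b)/4 + 3*cos(2*b)/2 - 3/2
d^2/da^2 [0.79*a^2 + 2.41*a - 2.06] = 1.58000000000000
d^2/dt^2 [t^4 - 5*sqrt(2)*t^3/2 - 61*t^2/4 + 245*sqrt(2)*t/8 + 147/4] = 12*t^2 - 15*sqrt(2)*t - 61/2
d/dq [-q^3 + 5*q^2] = q*(10 - 3*q)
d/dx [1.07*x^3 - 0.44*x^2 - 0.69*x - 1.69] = 3.21*x^2 - 0.88*x - 0.69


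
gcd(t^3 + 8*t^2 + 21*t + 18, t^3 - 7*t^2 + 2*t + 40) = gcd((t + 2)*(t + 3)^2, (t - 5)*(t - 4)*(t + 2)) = t + 2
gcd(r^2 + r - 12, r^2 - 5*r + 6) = r - 3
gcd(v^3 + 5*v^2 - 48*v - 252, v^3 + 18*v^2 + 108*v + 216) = v^2 + 12*v + 36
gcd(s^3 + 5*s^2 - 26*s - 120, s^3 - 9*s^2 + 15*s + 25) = s - 5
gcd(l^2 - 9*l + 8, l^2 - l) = l - 1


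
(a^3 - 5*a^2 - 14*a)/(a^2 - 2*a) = (a^2 - 5*a - 14)/(a - 2)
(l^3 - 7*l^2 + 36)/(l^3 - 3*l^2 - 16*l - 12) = (l - 3)/(l + 1)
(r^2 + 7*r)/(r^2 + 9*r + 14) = r/(r + 2)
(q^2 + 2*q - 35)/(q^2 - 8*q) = (q^2 + 2*q - 35)/(q*(q - 8))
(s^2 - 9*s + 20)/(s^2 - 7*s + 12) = (s - 5)/(s - 3)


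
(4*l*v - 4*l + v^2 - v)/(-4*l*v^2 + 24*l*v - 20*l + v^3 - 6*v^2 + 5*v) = (4*l + v)/(-4*l*v + 20*l + v^2 - 5*v)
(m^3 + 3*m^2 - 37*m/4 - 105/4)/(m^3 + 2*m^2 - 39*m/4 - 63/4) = (2*m + 5)/(2*m + 3)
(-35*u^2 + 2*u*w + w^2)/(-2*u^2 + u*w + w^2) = (-35*u^2 + 2*u*w + w^2)/(-2*u^2 + u*w + w^2)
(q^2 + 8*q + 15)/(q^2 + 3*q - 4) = (q^2 + 8*q + 15)/(q^2 + 3*q - 4)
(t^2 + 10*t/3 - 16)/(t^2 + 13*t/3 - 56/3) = (t + 6)/(t + 7)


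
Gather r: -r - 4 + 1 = -r - 3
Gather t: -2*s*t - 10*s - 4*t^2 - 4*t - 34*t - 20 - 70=-10*s - 4*t^2 + t*(-2*s - 38) - 90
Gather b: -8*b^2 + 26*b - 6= -8*b^2 + 26*b - 6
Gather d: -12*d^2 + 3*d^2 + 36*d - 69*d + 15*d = -9*d^2 - 18*d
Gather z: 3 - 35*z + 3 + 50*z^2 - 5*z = 50*z^2 - 40*z + 6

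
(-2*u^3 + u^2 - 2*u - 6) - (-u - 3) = -2*u^3 + u^2 - u - 3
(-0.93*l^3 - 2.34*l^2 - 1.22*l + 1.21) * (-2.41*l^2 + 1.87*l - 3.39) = 2.2413*l^5 + 3.9003*l^4 + 1.7171*l^3 + 2.7351*l^2 + 6.3985*l - 4.1019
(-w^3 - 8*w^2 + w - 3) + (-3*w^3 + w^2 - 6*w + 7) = -4*w^3 - 7*w^2 - 5*w + 4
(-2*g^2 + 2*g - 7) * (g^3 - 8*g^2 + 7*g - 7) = -2*g^5 + 18*g^4 - 37*g^3 + 84*g^2 - 63*g + 49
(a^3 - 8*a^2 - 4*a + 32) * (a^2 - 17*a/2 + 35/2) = a^5 - 33*a^4/2 + 163*a^3/2 - 74*a^2 - 342*a + 560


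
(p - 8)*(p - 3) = p^2 - 11*p + 24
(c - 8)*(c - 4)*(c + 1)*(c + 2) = c^4 - 9*c^3 - 2*c^2 + 72*c + 64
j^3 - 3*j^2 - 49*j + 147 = (j - 7)*(j - 3)*(j + 7)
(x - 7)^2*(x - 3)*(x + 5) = x^4 - 12*x^3 + 6*x^2 + 308*x - 735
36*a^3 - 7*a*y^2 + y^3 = (-6*a + y)*(-3*a + y)*(2*a + y)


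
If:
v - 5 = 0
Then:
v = 5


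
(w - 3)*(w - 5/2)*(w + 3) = w^3 - 5*w^2/2 - 9*w + 45/2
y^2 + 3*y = y*(y + 3)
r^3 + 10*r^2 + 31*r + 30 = (r + 2)*(r + 3)*(r + 5)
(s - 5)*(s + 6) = s^2 + s - 30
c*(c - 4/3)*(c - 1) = c^3 - 7*c^2/3 + 4*c/3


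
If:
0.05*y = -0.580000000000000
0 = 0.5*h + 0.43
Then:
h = -0.86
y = -11.60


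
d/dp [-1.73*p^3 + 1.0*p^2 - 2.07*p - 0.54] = -5.19*p^2 + 2.0*p - 2.07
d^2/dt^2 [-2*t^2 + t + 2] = -4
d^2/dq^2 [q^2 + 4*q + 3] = 2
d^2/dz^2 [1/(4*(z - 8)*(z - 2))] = ((z - 8)^2 + (z - 8)*(z - 2) + (z - 2)^2)/(2*(z - 8)^3*(z - 2)^3)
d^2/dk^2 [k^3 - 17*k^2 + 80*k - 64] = 6*k - 34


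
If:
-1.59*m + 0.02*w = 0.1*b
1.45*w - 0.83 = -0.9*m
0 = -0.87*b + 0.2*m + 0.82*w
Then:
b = 0.55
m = -0.03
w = 0.59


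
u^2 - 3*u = u*(u - 3)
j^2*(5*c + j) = 5*c*j^2 + j^3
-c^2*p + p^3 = p*(-c + p)*(c + p)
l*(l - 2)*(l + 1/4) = l^3 - 7*l^2/4 - l/2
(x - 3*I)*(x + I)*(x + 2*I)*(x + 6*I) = x^4 + 6*I*x^3 + 7*x^2 + 48*I*x - 36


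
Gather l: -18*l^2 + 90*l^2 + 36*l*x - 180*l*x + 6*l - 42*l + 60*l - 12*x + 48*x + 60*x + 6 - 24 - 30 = 72*l^2 + l*(24 - 144*x) + 96*x - 48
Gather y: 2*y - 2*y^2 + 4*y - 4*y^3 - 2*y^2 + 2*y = -4*y^3 - 4*y^2 + 8*y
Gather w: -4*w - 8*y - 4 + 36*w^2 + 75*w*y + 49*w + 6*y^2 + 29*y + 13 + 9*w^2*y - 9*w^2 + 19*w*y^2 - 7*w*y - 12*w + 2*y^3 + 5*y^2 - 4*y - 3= w^2*(9*y + 27) + w*(19*y^2 + 68*y + 33) + 2*y^3 + 11*y^2 + 17*y + 6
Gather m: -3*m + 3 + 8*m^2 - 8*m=8*m^2 - 11*m + 3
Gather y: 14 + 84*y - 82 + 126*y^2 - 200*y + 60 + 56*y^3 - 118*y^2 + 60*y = 56*y^3 + 8*y^2 - 56*y - 8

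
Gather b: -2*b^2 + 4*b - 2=-2*b^2 + 4*b - 2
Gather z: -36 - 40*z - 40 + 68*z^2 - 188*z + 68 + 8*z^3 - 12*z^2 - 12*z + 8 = 8*z^3 + 56*z^2 - 240*z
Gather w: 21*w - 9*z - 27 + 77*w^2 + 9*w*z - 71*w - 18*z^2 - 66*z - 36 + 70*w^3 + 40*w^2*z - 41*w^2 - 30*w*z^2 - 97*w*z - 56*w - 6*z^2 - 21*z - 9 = 70*w^3 + w^2*(40*z + 36) + w*(-30*z^2 - 88*z - 106) - 24*z^2 - 96*z - 72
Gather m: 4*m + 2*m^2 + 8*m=2*m^2 + 12*m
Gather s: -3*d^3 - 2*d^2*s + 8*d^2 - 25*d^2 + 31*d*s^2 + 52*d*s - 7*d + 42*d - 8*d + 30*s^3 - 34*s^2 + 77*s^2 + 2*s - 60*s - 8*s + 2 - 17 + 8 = -3*d^3 - 17*d^2 + 27*d + 30*s^3 + s^2*(31*d + 43) + s*(-2*d^2 + 52*d - 66) - 7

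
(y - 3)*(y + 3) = y^2 - 9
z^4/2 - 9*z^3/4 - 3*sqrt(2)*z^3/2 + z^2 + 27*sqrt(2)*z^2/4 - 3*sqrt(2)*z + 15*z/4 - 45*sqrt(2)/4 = (z/2 + 1/2)*(z - 3)*(z - 5/2)*(z - 3*sqrt(2))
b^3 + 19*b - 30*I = (b - 3*I)*(b - 2*I)*(b + 5*I)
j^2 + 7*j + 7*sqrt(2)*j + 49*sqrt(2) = (j + 7)*(j + 7*sqrt(2))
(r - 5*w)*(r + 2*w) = r^2 - 3*r*w - 10*w^2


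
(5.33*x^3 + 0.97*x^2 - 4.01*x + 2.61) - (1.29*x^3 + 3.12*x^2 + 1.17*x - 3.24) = 4.04*x^3 - 2.15*x^2 - 5.18*x + 5.85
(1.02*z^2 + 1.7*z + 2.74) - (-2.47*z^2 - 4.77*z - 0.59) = 3.49*z^2 + 6.47*z + 3.33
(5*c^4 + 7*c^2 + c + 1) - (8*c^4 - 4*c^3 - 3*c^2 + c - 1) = -3*c^4 + 4*c^3 + 10*c^2 + 2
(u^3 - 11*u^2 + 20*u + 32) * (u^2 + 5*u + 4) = u^5 - 6*u^4 - 31*u^3 + 88*u^2 + 240*u + 128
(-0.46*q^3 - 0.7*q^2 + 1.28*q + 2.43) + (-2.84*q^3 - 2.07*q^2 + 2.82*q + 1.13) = -3.3*q^3 - 2.77*q^2 + 4.1*q + 3.56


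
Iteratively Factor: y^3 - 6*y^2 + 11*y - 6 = (y - 2)*(y^2 - 4*y + 3) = (y - 3)*(y - 2)*(y - 1)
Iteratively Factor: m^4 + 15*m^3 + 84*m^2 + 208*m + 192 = (m + 4)*(m^3 + 11*m^2 + 40*m + 48) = (m + 3)*(m + 4)*(m^2 + 8*m + 16) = (m + 3)*(m + 4)^2*(m + 4)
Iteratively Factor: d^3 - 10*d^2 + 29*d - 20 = (d - 4)*(d^2 - 6*d + 5) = (d - 5)*(d - 4)*(d - 1)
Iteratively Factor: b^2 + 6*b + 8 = (b + 2)*(b + 4)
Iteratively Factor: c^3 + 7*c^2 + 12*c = (c)*(c^2 + 7*c + 12) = c*(c + 3)*(c + 4)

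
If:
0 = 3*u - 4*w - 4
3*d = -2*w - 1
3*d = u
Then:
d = 2/15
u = 2/5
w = -7/10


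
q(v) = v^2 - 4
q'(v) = 2*v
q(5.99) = 31.88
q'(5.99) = 11.98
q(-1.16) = -2.65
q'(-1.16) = -2.32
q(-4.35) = 14.92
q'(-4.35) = -8.70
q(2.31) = 1.34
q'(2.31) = 4.62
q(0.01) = -4.00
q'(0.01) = 0.02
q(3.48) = 8.11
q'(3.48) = 6.96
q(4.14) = 13.14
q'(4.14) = 8.28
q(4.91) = 20.11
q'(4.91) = 9.82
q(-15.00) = 221.00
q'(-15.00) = -30.00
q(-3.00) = 5.00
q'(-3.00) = -6.00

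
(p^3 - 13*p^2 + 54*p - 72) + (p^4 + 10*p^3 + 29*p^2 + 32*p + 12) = p^4 + 11*p^3 + 16*p^2 + 86*p - 60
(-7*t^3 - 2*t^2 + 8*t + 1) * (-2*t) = 14*t^4 + 4*t^3 - 16*t^2 - 2*t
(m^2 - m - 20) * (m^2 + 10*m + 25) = m^4 + 9*m^3 - 5*m^2 - 225*m - 500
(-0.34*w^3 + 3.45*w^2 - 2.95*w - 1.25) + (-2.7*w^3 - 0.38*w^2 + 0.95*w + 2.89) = -3.04*w^3 + 3.07*w^2 - 2.0*w + 1.64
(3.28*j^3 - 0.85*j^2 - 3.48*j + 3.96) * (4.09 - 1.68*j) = -5.5104*j^4 + 14.8432*j^3 + 2.3699*j^2 - 20.886*j + 16.1964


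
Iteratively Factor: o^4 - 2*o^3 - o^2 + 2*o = (o)*(o^3 - 2*o^2 - o + 2) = o*(o - 1)*(o^2 - o - 2) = o*(o - 1)*(o + 1)*(o - 2)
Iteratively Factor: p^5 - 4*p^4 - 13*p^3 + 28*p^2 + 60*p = (p - 5)*(p^4 + p^3 - 8*p^2 - 12*p) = (p - 5)*(p - 3)*(p^3 + 4*p^2 + 4*p) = (p - 5)*(p - 3)*(p + 2)*(p^2 + 2*p) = (p - 5)*(p - 3)*(p + 2)^2*(p)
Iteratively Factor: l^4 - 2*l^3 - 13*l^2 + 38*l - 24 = (l - 3)*(l^3 + l^2 - 10*l + 8) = (l - 3)*(l - 2)*(l^2 + 3*l - 4) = (l - 3)*(l - 2)*(l + 4)*(l - 1)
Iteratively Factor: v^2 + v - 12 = (v + 4)*(v - 3)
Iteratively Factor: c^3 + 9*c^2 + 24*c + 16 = (c + 4)*(c^2 + 5*c + 4) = (c + 4)^2*(c + 1)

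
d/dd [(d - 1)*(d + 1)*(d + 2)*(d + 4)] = 4*d^3 + 18*d^2 + 14*d - 6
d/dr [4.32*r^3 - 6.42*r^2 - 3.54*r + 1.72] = 12.96*r^2 - 12.84*r - 3.54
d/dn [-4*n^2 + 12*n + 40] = 12 - 8*n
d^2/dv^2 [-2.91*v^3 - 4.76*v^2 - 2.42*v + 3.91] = -17.46*v - 9.52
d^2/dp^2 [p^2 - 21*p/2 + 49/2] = 2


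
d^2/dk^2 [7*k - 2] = 0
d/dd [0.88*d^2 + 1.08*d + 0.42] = 1.76*d + 1.08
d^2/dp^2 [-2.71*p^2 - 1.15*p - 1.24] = -5.42000000000000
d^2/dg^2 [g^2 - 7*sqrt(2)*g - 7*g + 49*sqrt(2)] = 2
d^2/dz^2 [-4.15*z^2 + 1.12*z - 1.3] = -8.30000000000000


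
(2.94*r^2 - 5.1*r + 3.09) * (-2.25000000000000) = -6.615*r^2 + 11.475*r - 6.9525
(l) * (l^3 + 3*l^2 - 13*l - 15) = l^4 + 3*l^3 - 13*l^2 - 15*l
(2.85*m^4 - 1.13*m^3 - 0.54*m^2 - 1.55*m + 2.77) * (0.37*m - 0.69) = 1.0545*m^5 - 2.3846*m^4 + 0.5799*m^3 - 0.2009*m^2 + 2.0944*m - 1.9113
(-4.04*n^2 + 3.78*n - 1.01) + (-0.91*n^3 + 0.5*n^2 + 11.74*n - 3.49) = -0.91*n^3 - 3.54*n^2 + 15.52*n - 4.5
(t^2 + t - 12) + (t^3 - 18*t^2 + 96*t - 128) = t^3 - 17*t^2 + 97*t - 140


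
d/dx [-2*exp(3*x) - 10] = -6*exp(3*x)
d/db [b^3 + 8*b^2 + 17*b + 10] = 3*b^2 + 16*b + 17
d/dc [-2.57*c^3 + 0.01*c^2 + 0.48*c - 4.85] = -7.71*c^2 + 0.02*c + 0.48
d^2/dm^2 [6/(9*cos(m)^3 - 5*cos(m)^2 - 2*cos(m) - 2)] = 6*((19*cos(m) - 40*cos(2*m) + 81*cos(3*m))*(-9*cos(m)^3 + 5*cos(m)^2 + 2*cos(m) + 2)/4 - 2*(-27*cos(m)^2 + 10*cos(m) + 2)^2*sin(m)^2)/(-9*cos(m)^3 + 5*cos(m)^2 + 2*cos(m) + 2)^3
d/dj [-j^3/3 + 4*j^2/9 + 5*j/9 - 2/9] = -j^2 + 8*j/9 + 5/9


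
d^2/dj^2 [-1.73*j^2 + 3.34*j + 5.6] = -3.46000000000000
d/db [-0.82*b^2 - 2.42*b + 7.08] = -1.64*b - 2.42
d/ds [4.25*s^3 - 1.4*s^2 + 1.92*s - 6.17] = 12.75*s^2 - 2.8*s + 1.92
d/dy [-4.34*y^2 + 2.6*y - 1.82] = 2.6 - 8.68*y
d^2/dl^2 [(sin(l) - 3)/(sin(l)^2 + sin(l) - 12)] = (4*sin(l) + cos(l)^2 + 1)/(sin(l) + 4)^3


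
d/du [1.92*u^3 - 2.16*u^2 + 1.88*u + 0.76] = 5.76*u^2 - 4.32*u + 1.88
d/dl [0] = 0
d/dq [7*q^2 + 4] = 14*q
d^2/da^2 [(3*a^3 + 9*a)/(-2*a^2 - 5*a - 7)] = 6*(-23*a^3 - 105*a^2 - 21*a + 105)/(8*a^6 + 60*a^5 + 234*a^4 + 545*a^3 + 819*a^2 + 735*a + 343)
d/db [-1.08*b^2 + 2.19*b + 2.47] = 2.19 - 2.16*b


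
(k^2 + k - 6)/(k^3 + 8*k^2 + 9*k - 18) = (k - 2)/(k^2 + 5*k - 6)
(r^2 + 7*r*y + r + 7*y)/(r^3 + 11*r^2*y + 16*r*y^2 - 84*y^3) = (-r - 1)/(-r^2 - 4*r*y + 12*y^2)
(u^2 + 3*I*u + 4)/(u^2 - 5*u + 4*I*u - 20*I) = (u - I)/(u - 5)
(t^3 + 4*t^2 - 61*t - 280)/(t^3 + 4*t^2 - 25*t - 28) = (t^2 - 3*t - 40)/(t^2 - 3*t - 4)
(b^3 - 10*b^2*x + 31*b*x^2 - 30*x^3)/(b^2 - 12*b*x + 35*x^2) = (-b^2 + 5*b*x - 6*x^2)/(-b + 7*x)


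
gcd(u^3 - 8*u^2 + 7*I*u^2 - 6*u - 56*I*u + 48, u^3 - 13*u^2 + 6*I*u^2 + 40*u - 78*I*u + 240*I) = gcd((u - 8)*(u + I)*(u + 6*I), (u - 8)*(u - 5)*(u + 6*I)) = u^2 + u*(-8 + 6*I) - 48*I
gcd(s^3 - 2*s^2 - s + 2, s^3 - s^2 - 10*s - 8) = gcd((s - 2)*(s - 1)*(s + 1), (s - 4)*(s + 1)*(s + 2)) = s + 1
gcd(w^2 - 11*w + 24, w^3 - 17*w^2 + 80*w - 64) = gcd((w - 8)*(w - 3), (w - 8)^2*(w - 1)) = w - 8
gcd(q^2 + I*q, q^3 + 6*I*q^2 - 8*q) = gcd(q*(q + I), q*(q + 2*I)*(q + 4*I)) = q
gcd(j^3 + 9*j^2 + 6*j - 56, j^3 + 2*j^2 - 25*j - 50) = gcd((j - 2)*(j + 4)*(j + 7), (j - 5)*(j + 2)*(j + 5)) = 1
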